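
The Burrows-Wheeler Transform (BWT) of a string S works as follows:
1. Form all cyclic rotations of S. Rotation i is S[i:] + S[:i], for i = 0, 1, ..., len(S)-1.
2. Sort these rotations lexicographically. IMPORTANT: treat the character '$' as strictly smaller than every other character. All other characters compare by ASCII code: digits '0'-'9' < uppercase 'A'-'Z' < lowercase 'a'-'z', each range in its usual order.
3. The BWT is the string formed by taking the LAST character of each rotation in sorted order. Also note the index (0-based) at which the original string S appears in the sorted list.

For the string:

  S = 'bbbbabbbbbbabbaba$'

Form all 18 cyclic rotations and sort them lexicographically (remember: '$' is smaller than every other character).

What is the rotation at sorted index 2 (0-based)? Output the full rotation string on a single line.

Answer: aba$bbbbabbbbbbabb

Derivation:
All 18 rotations (rotation i = S[i:]+S[:i]):
  rot[0] = bbbbabbbbbbabbaba$
  rot[1] = bbbabbbbbbabbaba$b
  rot[2] = bbabbbbbbabbaba$bb
  rot[3] = babbbbbbabbaba$bbb
  rot[4] = abbbbbbabbaba$bbbb
  rot[5] = bbbbbbabbaba$bbbba
  rot[6] = bbbbbabbaba$bbbbab
  rot[7] = bbbbabbaba$bbbbabb
  rot[8] = bbbabbaba$bbbbabbb
  rot[9] = bbabbaba$bbbbabbbb
  rot[10] = babbaba$bbbbabbbbb
  rot[11] = abbaba$bbbbabbbbbb
  rot[12] = bbaba$bbbbabbbbbba
  rot[13] = baba$bbbbabbbbbbab
  rot[14] = aba$bbbbabbbbbbabb
  rot[15] = ba$bbbbabbbbbbabba
  rot[16] = a$bbbbabbbbbbabbab
  rot[17] = $bbbbabbbbbbabbaba
Sorted (with $ < everything):
  sorted[0] = $bbbbabbbbbbabbaba
  sorted[1] = a$bbbbabbbbbbabbab
  sorted[2] = aba$bbbbabbbbbbabb
  sorted[3] = abbaba$bbbbabbbbbb
  sorted[4] = abbbbbbabbaba$bbbb
  sorted[5] = ba$bbbbabbbbbbabba
  sorted[6] = baba$bbbbabbbbbbab
  sorted[7] = babbaba$bbbbabbbbb
  sorted[8] = babbbbbbabbaba$bbb
  sorted[9] = bbaba$bbbbabbbbbba
  sorted[10] = bbabbaba$bbbbabbbb
  sorted[11] = bbabbbbbbabbaba$bb
  sorted[12] = bbbabbaba$bbbbabbb
  sorted[13] = bbbabbbbbbabbaba$b
  sorted[14] = bbbbabbaba$bbbbabb
  sorted[15] = bbbbabbbbbbabbaba$
  sorted[16] = bbbbbabbaba$bbbbab
  sorted[17] = bbbbbbabbaba$bbbba
sorted[2] = aba$bbbbabbbbbbabb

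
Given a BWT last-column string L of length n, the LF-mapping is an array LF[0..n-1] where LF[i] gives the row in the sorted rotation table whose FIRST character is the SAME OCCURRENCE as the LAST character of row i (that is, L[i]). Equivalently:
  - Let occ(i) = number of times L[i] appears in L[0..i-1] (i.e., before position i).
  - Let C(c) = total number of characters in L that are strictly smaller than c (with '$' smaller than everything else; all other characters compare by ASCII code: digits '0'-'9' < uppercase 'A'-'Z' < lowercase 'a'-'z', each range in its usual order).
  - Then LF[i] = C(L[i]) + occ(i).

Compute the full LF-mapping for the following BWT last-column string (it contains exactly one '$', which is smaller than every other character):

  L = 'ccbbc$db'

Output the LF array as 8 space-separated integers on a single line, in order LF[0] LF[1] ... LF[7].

Answer: 4 5 1 2 6 0 7 3

Derivation:
Char counts: '$':1, 'b':3, 'c':3, 'd':1
C (first-col start): C('$')=0, C('b')=1, C('c')=4, C('d')=7
L[0]='c': occ=0, LF[0]=C('c')+0=4+0=4
L[1]='c': occ=1, LF[1]=C('c')+1=4+1=5
L[2]='b': occ=0, LF[2]=C('b')+0=1+0=1
L[3]='b': occ=1, LF[3]=C('b')+1=1+1=2
L[4]='c': occ=2, LF[4]=C('c')+2=4+2=6
L[5]='$': occ=0, LF[5]=C('$')+0=0+0=0
L[6]='d': occ=0, LF[6]=C('d')+0=7+0=7
L[7]='b': occ=2, LF[7]=C('b')+2=1+2=3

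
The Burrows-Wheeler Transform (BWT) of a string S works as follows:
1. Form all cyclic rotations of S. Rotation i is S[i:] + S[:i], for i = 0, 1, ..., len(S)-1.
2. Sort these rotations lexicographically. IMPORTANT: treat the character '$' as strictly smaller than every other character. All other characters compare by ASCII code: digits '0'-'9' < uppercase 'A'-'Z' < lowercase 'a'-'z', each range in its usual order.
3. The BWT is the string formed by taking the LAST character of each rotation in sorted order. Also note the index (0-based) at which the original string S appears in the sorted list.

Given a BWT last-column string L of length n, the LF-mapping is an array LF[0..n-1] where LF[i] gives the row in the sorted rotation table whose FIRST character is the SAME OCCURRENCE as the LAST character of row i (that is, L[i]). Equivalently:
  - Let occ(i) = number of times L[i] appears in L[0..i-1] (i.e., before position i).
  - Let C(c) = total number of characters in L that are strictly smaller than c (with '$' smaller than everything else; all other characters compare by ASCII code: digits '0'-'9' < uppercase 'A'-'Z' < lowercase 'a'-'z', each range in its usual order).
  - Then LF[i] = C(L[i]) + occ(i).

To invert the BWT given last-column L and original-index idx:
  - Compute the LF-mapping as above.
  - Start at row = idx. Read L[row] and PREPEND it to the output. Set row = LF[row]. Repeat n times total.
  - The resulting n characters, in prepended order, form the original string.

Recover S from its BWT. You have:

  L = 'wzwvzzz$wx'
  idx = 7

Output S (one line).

Answer: zwzxzzvww$

Derivation:
LF mapping: 2 6 3 1 7 8 9 0 4 5
Walk LF starting at row 7, prepending L[row]:
  step 1: row=7, L[7]='$', prepend. Next row=LF[7]=0
  step 2: row=0, L[0]='w', prepend. Next row=LF[0]=2
  step 3: row=2, L[2]='w', prepend. Next row=LF[2]=3
  step 4: row=3, L[3]='v', prepend. Next row=LF[3]=1
  step 5: row=1, L[1]='z', prepend. Next row=LF[1]=6
  step 6: row=6, L[6]='z', prepend. Next row=LF[6]=9
  step 7: row=9, L[9]='x', prepend. Next row=LF[9]=5
  step 8: row=5, L[5]='z', prepend. Next row=LF[5]=8
  step 9: row=8, L[8]='w', prepend. Next row=LF[8]=4
  step 10: row=4, L[4]='z', prepend. Next row=LF[4]=7
Reversed output: zwzxzzvww$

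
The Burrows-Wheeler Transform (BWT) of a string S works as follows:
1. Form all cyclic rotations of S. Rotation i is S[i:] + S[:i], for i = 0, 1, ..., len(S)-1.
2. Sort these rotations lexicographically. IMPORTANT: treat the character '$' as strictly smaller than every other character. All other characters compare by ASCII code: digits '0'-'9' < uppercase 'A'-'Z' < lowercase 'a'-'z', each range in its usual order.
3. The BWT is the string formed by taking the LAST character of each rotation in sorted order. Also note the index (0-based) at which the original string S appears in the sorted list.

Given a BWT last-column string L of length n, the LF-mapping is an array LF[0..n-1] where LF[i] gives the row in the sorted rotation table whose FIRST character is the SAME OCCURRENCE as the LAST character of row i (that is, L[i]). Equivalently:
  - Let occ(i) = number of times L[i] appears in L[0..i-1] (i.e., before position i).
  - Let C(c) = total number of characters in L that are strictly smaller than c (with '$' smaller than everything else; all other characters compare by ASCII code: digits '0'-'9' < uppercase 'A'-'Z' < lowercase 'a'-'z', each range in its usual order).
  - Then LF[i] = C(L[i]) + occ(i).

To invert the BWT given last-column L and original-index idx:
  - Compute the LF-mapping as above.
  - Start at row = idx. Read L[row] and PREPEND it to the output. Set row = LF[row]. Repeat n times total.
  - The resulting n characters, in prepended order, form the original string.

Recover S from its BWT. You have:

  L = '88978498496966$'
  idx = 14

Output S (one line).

Answer: 99484698697688$

Derivation:
LF mapping: 7 8 11 6 9 1 12 10 2 13 3 14 4 5 0
Walk LF starting at row 14, prepending L[row]:
  step 1: row=14, L[14]='$', prepend. Next row=LF[14]=0
  step 2: row=0, L[0]='8', prepend. Next row=LF[0]=7
  step 3: row=7, L[7]='8', prepend. Next row=LF[7]=10
  step 4: row=10, L[10]='6', prepend. Next row=LF[10]=3
  step 5: row=3, L[3]='7', prepend. Next row=LF[3]=6
  step 6: row=6, L[6]='9', prepend. Next row=LF[6]=12
  step 7: row=12, L[12]='6', prepend. Next row=LF[12]=4
  step 8: row=4, L[4]='8', prepend. Next row=LF[4]=9
  step 9: row=9, L[9]='9', prepend. Next row=LF[9]=13
  step 10: row=13, L[13]='6', prepend. Next row=LF[13]=5
  step 11: row=5, L[5]='4', prepend. Next row=LF[5]=1
  step 12: row=1, L[1]='8', prepend. Next row=LF[1]=8
  step 13: row=8, L[8]='4', prepend. Next row=LF[8]=2
  step 14: row=2, L[2]='9', prepend. Next row=LF[2]=11
  step 15: row=11, L[11]='9', prepend. Next row=LF[11]=14
Reversed output: 99484698697688$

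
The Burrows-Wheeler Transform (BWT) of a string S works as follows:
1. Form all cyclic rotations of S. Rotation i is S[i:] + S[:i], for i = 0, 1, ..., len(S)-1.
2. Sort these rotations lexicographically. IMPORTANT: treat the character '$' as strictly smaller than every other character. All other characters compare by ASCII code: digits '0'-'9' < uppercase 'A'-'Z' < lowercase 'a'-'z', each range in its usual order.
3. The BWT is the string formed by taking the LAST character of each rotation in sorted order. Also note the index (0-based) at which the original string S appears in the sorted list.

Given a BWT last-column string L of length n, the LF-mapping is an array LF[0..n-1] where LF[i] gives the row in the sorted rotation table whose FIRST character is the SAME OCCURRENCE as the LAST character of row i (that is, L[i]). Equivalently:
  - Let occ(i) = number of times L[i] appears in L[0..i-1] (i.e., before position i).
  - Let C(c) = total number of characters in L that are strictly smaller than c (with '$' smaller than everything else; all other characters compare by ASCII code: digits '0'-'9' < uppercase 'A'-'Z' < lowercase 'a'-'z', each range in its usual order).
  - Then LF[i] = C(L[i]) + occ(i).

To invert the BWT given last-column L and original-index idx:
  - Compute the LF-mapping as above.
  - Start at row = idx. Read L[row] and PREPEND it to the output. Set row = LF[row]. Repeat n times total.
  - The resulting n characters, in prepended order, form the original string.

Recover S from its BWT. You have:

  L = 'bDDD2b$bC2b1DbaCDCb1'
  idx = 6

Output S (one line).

Answer: CbCD1DDbCbD22D1bbab$

Derivation:
LF mapping: 14 8 9 10 3 15 0 16 5 4 17 1 11 18 13 6 12 7 19 2
Walk LF starting at row 6, prepending L[row]:
  step 1: row=6, L[6]='$', prepend. Next row=LF[6]=0
  step 2: row=0, L[0]='b', prepend. Next row=LF[0]=14
  step 3: row=14, L[14]='a', prepend. Next row=LF[14]=13
  step 4: row=13, L[13]='b', prepend. Next row=LF[13]=18
  step 5: row=18, L[18]='b', prepend. Next row=LF[18]=19
  step 6: row=19, L[19]='1', prepend. Next row=LF[19]=2
  step 7: row=2, L[2]='D', prepend. Next row=LF[2]=9
  step 8: row=9, L[9]='2', prepend. Next row=LF[9]=4
  step 9: row=4, L[4]='2', prepend. Next row=LF[4]=3
  step 10: row=3, L[3]='D', prepend. Next row=LF[3]=10
  step 11: row=10, L[10]='b', prepend. Next row=LF[10]=17
  step 12: row=17, L[17]='C', prepend. Next row=LF[17]=7
  step 13: row=7, L[7]='b', prepend. Next row=LF[7]=16
  step 14: row=16, L[16]='D', prepend. Next row=LF[16]=12
  step 15: row=12, L[12]='D', prepend. Next row=LF[12]=11
  step 16: row=11, L[11]='1', prepend. Next row=LF[11]=1
  step 17: row=1, L[1]='D', prepend. Next row=LF[1]=8
  step 18: row=8, L[8]='C', prepend. Next row=LF[8]=5
  step 19: row=5, L[5]='b', prepend. Next row=LF[5]=15
  step 20: row=15, L[15]='C', prepend. Next row=LF[15]=6
Reversed output: CbCD1DDbCbD22D1bbab$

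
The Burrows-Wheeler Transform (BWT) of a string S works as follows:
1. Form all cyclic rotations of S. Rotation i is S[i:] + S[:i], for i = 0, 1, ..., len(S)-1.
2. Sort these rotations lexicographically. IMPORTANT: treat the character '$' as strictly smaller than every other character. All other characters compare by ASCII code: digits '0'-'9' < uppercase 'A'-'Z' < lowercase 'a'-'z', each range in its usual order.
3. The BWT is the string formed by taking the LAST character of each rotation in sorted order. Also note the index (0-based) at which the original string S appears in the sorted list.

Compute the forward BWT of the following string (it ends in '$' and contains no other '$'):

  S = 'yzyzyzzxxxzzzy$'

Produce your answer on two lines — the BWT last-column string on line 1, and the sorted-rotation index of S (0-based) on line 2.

All 15 rotations (rotation i = S[i:]+S[:i]):
  rot[0] = yzyzyzzxxxzzzy$
  rot[1] = zyzyzzxxxzzzy$y
  rot[2] = yzyzzxxxzzzy$yz
  rot[3] = zyzzxxxzzzy$yzy
  rot[4] = yzzxxxzzzy$yzyz
  rot[5] = zzxxxzzzy$yzyzy
  rot[6] = zxxxzzzy$yzyzyz
  rot[7] = xxxzzzy$yzyzyzz
  rot[8] = xxzzzy$yzyzyzzx
  rot[9] = xzzzy$yzyzyzzxx
  rot[10] = zzzy$yzyzyzzxxx
  rot[11] = zzy$yzyzyzzxxxz
  rot[12] = zy$yzyzyzzxxxzz
  rot[13] = y$yzyzyzzxxxzzz
  rot[14] = $yzyzyzzxxxzzzy
Sorted (with $ < everything):
  sorted[0] = $yzyzyzzxxxzzzy  (last char: 'y')
  sorted[1] = xxxzzzy$yzyzyzz  (last char: 'z')
  sorted[2] = xxzzzy$yzyzyzzx  (last char: 'x')
  sorted[3] = xzzzy$yzyzyzzxx  (last char: 'x')
  sorted[4] = y$yzyzyzzxxxzzz  (last char: 'z')
  sorted[5] = yzyzyzzxxxzzzy$  (last char: '$')
  sorted[6] = yzyzzxxxzzzy$yz  (last char: 'z')
  sorted[7] = yzzxxxzzzy$yzyz  (last char: 'z')
  sorted[8] = zxxxzzzy$yzyzyz  (last char: 'z')
  sorted[9] = zy$yzyzyzzxxxzz  (last char: 'z')
  sorted[10] = zyzyzzxxxzzzy$y  (last char: 'y')
  sorted[11] = zyzzxxxzzzy$yzy  (last char: 'y')
  sorted[12] = zzxxxzzzy$yzyzy  (last char: 'y')
  sorted[13] = zzy$yzyzyzzxxxz  (last char: 'z')
  sorted[14] = zzzy$yzyzyzzxxx  (last char: 'x')
Last column: yzxxz$zzzzyyyzx
Original string S is at sorted index 5

Answer: yzxxz$zzzzyyyzx
5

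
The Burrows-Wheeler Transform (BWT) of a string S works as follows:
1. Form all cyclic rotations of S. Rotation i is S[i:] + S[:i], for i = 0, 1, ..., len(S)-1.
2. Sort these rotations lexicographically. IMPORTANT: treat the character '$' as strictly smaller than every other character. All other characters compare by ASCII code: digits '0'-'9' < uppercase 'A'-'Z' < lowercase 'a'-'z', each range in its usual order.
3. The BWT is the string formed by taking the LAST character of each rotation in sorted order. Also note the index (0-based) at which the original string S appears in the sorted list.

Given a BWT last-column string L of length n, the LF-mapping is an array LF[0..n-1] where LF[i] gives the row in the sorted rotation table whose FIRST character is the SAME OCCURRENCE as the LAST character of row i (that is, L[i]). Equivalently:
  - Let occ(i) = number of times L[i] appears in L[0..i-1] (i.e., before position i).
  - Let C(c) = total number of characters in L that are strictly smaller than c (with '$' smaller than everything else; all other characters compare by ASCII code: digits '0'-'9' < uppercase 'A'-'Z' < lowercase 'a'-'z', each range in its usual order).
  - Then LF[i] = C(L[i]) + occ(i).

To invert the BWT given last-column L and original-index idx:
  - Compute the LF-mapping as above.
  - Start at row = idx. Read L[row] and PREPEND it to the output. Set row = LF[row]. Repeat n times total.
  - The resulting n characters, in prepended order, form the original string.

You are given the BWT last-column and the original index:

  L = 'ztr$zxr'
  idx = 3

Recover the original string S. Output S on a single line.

Answer: trrzxz$

Derivation:
LF mapping: 5 3 1 0 6 4 2
Walk LF starting at row 3, prepending L[row]:
  step 1: row=3, L[3]='$', prepend. Next row=LF[3]=0
  step 2: row=0, L[0]='z', prepend. Next row=LF[0]=5
  step 3: row=5, L[5]='x', prepend. Next row=LF[5]=4
  step 4: row=4, L[4]='z', prepend. Next row=LF[4]=6
  step 5: row=6, L[6]='r', prepend. Next row=LF[6]=2
  step 6: row=2, L[2]='r', prepend. Next row=LF[2]=1
  step 7: row=1, L[1]='t', prepend. Next row=LF[1]=3
Reversed output: trrzxz$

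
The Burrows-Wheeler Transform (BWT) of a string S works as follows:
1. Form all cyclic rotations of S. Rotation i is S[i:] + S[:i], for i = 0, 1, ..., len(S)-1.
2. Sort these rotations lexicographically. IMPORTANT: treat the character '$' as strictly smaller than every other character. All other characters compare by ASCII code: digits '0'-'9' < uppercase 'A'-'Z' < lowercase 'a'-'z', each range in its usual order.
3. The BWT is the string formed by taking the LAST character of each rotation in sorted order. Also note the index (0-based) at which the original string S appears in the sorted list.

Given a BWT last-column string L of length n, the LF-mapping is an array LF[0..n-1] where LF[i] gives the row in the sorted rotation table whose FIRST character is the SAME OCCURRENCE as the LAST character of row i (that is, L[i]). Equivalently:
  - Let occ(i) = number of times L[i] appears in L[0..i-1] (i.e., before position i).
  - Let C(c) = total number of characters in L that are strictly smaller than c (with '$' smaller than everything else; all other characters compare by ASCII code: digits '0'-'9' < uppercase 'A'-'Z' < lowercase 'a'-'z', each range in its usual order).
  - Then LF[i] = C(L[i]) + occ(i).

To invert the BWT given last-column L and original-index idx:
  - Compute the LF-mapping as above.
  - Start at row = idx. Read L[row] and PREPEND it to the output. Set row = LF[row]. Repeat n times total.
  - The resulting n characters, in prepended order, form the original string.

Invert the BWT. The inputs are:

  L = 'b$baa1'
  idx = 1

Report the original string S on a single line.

Answer: 1baab$

Derivation:
LF mapping: 4 0 5 2 3 1
Walk LF starting at row 1, prepending L[row]:
  step 1: row=1, L[1]='$', prepend. Next row=LF[1]=0
  step 2: row=0, L[0]='b', prepend. Next row=LF[0]=4
  step 3: row=4, L[4]='a', prepend. Next row=LF[4]=3
  step 4: row=3, L[3]='a', prepend. Next row=LF[3]=2
  step 5: row=2, L[2]='b', prepend. Next row=LF[2]=5
  step 6: row=5, L[5]='1', prepend. Next row=LF[5]=1
Reversed output: 1baab$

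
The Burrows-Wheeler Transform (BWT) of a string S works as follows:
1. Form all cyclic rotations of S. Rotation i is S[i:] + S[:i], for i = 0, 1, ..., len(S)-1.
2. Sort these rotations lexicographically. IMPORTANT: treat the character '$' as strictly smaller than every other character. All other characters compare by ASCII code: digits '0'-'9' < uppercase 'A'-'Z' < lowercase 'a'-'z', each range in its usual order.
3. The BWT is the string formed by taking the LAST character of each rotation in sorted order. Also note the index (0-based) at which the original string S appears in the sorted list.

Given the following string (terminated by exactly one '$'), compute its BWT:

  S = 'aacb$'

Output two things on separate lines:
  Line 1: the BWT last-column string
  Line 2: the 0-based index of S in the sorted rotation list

All 5 rotations (rotation i = S[i:]+S[:i]):
  rot[0] = aacb$
  rot[1] = acb$a
  rot[2] = cb$aa
  rot[3] = b$aac
  rot[4] = $aacb
Sorted (with $ < everything):
  sorted[0] = $aacb  (last char: 'b')
  sorted[1] = aacb$  (last char: '$')
  sorted[2] = acb$a  (last char: 'a')
  sorted[3] = b$aac  (last char: 'c')
  sorted[4] = cb$aa  (last char: 'a')
Last column: b$aca
Original string S is at sorted index 1

Answer: b$aca
1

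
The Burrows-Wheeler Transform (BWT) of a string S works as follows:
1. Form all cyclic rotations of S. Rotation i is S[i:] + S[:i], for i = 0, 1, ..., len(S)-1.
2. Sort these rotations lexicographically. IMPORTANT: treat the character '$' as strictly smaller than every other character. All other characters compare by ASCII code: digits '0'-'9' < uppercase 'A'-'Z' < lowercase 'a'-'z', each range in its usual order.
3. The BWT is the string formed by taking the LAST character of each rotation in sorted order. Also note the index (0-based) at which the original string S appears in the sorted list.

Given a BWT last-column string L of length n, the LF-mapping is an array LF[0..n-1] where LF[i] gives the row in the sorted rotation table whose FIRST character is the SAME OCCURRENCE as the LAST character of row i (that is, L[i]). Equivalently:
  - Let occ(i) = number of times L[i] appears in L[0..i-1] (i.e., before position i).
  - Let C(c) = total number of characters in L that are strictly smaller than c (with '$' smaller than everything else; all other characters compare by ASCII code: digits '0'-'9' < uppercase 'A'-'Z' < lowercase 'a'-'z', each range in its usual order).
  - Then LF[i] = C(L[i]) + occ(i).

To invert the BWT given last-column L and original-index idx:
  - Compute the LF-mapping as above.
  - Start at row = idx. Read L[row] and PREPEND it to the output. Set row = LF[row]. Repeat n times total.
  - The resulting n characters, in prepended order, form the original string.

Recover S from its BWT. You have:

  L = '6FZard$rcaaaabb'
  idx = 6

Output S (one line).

LF mapping: 1 2 3 4 13 12 0 14 11 5 6 7 8 9 10
Walk LF starting at row 6, prepending L[row]:
  step 1: row=6, L[6]='$', prepend. Next row=LF[6]=0
  step 2: row=0, L[0]='6', prepend. Next row=LF[0]=1
  step 3: row=1, L[1]='F', prepend. Next row=LF[1]=2
  step 4: row=2, L[2]='Z', prepend. Next row=LF[2]=3
  step 5: row=3, L[3]='a', prepend. Next row=LF[3]=4
  step 6: row=4, L[4]='r', prepend. Next row=LF[4]=13
  step 7: row=13, L[13]='b', prepend. Next row=LF[13]=9
  step 8: row=9, L[9]='a', prepend. Next row=LF[9]=5
  step 9: row=5, L[5]='d', prepend. Next row=LF[5]=12
  step 10: row=12, L[12]='a', prepend. Next row=LF[12]=8
  step 11: row=8, L[8]='c', prepend. Next row=LF[8]=11
  step 12: row=11, L[11]='a', prepend. Next row=LF[11]=7
  step 13: row=7, L[7]='r', prepend. Next row=LF[7]=14
  step 14: row=14, L[14]='b', prepend. Next row=LF[14]=10
  step 15: row=10, L[10]='a', prepend. Next row=LF[10]=6
Reversed output: abracadabraZF6$

Answer: abracadabraZF6$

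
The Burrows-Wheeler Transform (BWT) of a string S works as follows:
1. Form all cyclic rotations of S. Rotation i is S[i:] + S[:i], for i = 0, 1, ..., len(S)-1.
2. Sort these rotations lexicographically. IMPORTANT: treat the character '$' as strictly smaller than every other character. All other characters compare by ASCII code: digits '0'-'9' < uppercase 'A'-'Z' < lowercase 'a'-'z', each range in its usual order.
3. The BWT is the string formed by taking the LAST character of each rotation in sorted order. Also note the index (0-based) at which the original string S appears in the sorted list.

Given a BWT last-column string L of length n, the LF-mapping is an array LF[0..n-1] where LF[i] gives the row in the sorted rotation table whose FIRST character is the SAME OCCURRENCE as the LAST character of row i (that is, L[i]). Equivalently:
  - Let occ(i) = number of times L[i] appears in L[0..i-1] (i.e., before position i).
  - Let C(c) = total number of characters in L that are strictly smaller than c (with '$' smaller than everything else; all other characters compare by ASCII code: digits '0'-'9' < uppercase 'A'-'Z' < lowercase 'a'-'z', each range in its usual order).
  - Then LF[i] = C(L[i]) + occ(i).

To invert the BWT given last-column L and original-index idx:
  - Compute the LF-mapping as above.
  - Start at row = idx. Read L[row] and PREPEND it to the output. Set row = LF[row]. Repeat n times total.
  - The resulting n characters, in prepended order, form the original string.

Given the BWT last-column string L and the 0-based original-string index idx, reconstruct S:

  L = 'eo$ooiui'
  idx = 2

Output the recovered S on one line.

Answer: ioiuooe$

Derivation:
LF mapping: 1 4 0 5 6 2 7 3
Walk LF starting at row 2, prepending L[row]:
  step 1: row=2, L[2]='$', prepend. Next row=LF[2]=0
  step 2: row=0, L[0]='e', prepend. Next row=LF[0]=1
  step 3: row=1, L[1]='o', prepend. Next row=LF[1]=4
  step 4: row=4, L[4]='o', prepend. Next row=LF[4]=6
  step 5: row=6, L[6]='u', prepend. Next row=LF[6]=7
  step 6: row=7, L[7]='i', prepend. Next row=LF[7]=3
  step 7: row=3, L[3]='o', prepend. Next row=LF[3]=5
  step 8: row=5, L[5]='i', prepend. Next row=LF[5]=2
Reversed output: ioiuooe$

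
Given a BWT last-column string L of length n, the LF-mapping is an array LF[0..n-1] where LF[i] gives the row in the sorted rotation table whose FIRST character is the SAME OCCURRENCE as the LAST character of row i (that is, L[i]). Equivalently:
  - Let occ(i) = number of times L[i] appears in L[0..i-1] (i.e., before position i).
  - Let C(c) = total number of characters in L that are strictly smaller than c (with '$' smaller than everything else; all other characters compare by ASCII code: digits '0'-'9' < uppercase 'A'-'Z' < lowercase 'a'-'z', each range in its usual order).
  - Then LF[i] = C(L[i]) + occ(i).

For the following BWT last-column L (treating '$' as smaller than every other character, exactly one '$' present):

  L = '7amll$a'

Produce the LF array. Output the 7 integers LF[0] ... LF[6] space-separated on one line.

Char counts: '$':1, '7':1, 'a':2, 'l':2, 'm':1
C (first-col start): C('$')=0, C('7')=1, C('a')=2, C('l')=4, C('m')=6
L[0]='7': occ=0, LF[0]=C('7')+0=1+0=1
L[1]='a': occ=0, LF[1]=C('a')+0=2+0=2
L[2]='m': occ=0, LF[2]=C('m')+0=6+0=6
L[3]='l': occ=0, LF[3]=C('l')+0=4+0=4
L[4]='l': occ=1, LF[4]=C('l')+1=4+1=5
L[5]='$': occ=0, LF[5]=C('$')+0=0+0=0
L[6]='a': occ=1, LF[6]=C('a')+1=2+1=3

Answer: 1 2 6 4 5 0 3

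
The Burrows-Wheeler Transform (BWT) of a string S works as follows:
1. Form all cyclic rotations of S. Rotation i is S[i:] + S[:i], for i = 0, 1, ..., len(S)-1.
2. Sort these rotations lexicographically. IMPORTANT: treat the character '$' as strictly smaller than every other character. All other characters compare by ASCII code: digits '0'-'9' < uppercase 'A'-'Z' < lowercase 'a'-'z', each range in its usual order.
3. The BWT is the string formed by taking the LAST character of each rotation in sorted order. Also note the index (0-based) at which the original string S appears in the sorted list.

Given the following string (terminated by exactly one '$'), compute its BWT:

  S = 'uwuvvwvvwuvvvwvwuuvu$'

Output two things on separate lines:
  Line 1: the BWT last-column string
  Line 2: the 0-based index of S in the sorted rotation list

Answer: uvwuww$uuwuvwvvvvvuvv
6

Derivation:
All 21 rotations (rotation i = S[i:]+S[:i]):
  rot[0] = uwuvvwvvwuvvvwvwuuvu$
  rot[1] = wuvvwvvwuvvvwvwuuvu$u
  rot[2] = uvvwvvwuvvvwvwuuvu$uw
  rot[3] = vvwvvwuvvvwvwuuvu$uwu
  rot[4] = vwvvwuvvvwvwuuvu$uwuv
  rot[5] = wvvwuvvvwvwuuvu$uwuvv
  rot[6] = vvwuvvvwvwuuvu$uwuvvw
  rot[7] = vwuvvvwvwuuvu$uwuvvwv
  rot[8] = wuvvvwvwuuvu$uwuvvwvv
  rot[9] = uvvvwvwuuvu$uwuvvwvvw
  rot[10] = vvvwvwuuvu$uwuvvwvvwu
  rot[11] = vvwvwuuvu$uwuvvwvvwuv
  rot[12] = vwvwuuvu$uwuvvwvvwuvv
  rot[13] = wvwuuvu$uwuvvwvvwuvvv
  rot[14] = vwuuvu$uwuvvwvvwuvvvw
  rot[15] = wuuvu$uwuvvwvvwuvvvwv
  rot[16] = uuvu$uwuvvwvvwuvvvwvw
  rot[17] = uvu$uwuvvwvvwuvvvwvwu
  rot[18] = vu$uwuvvwvvwuvvvwvwuu
  rot[19] = u$uwuvvwvvwuvvvwvwuuv
  rot[20] = $uwuvvwvvwuvvvwvwuuvu
Sorted (with $ < everything):
  sorted[0] = $uwuvvwvvwuvvvwvwuuvu  (last char: 'u')
  sorted[1] = u$uwuvvwvvwuvvvwvwuuv  (last char: 'v')
  sorted[2] = uuvu$uwuvvwvvwuvvvwvw  (last char: 'w')
  sorted[3] = uvu$uwuvvwvvwuvvvwvwu  (last char: 'u')
  sorted[4] = uvvvwvwuuvu$uwuvvwvvw  (last char: 'w')
  sorted[5] = uvvwvvwuvvvwvwuuvu$uw  (last char: 'w')
  sorted[6] = uwuvvwvvwuvvvwvwuuvu$  (last char: '$')
  sorted[7] = vu$uwuvvwvvwuvvvwvwuu  (last char: 'u')
  sorted[8] = vvvwvwuuvu$uwuvvwvvwu  (last char: 'u')
  sorted[9] = vvwuvvvwvwuuvu$uwuvvw  (last char: 'w')
  sorted[10] = vvwvvwuvvvwvwuuvu$uwu  (last char: 'u')
  sorted[11] = vvwvwuuvu$uwuvvwvvwuv  (last char: 'v')
  sorted[12] = vwuuvu$uwuvvwvvwuvvvw  (last char: 'w')
  sorted[13] = vwuvvvwvwuuvu$uwuvvwv  (last char: 'v')
  sorted[14] = vwvvwuvvvwvwuuvu$uwuv  (last char: 'v')
  sorted[15] = vwvwuuvu$uwuvvwvvwuvv  (last char: 'v')
  sorted[16] = wuuvu$uwuvvwvvwuvvvwv  (last char: 'v')
  sorted[17] = wuvvvwvwuuvu$uwuvvwvv  (last char: 'v')
  sorted[18] = wuvvwvvwuvvvwvwuuvu$u  (last char: 'u')
  sorted[19] = wvvwuvvvwvwuuvu$uwuvv  (last char: 'v')
  sorted[20] = wvwuuvu$uwuvvwvvwuvvv  (last char: 'v')
Last column: uvwuww$uuwuvwvvvvvuvv
Original string S is at sorted index 6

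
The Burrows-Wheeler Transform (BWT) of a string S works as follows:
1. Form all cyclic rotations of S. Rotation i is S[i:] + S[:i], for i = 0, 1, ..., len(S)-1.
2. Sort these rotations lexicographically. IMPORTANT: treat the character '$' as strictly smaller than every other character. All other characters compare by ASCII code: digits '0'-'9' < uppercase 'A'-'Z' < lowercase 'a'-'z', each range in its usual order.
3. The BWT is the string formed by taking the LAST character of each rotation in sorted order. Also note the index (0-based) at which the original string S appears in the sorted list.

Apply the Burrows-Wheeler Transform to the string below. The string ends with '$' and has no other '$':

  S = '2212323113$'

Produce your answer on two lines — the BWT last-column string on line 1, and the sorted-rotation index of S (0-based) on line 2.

All 11 rotations (rotation i = S[i:]+S[:i]):
  rot[0] = 2212323113$
  rot[1] = 212323113$2
  rot[2] = 12323113$22
  rot[3] = 2323113$221
  rot[4] = 323113$2212
  rot[5] = 23113$22123
  rot[6] = 3113$221232
  rot[7] = 113$2212323
  rot[8] = 13$22123231
  rot[9] = 3$221232311
  rot[10] = $2212323113
Sorted (with $ < everything):
  sorted[0] = $2212323113  (last char: '3')
  sorted[1] = 113$2212323  (last char: '3')
  sorted[2] = 12323113$22  (last char: '2')
  sorted[3] = 13$22123231  (last char: '1')
  sorted[4] = 212323113$2  (last char: '2')
  sorted[5] = 2212323113$  (last char: '$')
  sorted[6] = 23113$22123  (last char: '3')
  sorted[7] = 2323113$221  (last char: '1')
  sorted[8] = 3$221232311  (last char: '1')
  sorted[9] = 3113$221232  (last char: '2')
  sorted[10] = 323113$2212  (last char: '2')
Last column: 33212$31122
Original string S is at sorted index 5

Answer: 33212$31122
5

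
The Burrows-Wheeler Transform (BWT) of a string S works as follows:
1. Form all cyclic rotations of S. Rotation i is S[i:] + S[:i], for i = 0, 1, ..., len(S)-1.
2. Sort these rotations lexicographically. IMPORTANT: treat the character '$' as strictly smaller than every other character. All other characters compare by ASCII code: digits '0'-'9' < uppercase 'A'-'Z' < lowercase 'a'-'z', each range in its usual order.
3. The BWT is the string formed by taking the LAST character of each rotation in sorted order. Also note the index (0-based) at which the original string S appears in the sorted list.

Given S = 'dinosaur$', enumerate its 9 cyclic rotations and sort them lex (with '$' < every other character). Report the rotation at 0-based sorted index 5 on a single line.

All 9 rotations (rotation i = S[i:]+S[:i]):
  rot[0] = dinosaur$
  rot[1] = inosaur$d
  rot[2] = nosaur$di
  rot[3] = osaur$din
  rot[4] = saur$dino
  rot[5] = aur$dinos
  rot[6] = ur$dinosa
  rot[7] = r$dinosau
  rot[8] = $dinosaur
Sorted (with $ < everything):
  sorted[0] = $dinosaur
  sorted[1] = aur$dinos
  sorted[2] = dinosaur$
  sorted[3] = inosaur$d
  sorted[4] = nosaur$di
  sorted[5] = osaur$din
  sorted[6] = r$dinosau
  sorted[7] = saur$dino
  sorted[8] = ur$dinosa
sorted[5] = osaur$din

Answer: osaur$din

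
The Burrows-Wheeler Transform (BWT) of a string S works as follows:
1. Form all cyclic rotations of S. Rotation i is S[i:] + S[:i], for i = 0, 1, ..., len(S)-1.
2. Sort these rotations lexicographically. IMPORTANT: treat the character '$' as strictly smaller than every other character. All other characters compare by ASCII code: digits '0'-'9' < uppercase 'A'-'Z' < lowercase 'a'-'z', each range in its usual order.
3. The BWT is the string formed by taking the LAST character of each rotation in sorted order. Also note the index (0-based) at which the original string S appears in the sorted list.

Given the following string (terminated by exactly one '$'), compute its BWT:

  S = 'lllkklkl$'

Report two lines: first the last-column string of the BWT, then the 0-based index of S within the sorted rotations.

All 9 rotations (rotation i = S[i:]+S[:i]):
  rot[0] = lllkklkl$
  rot[1] = llkklkl$l
  rot[2] = lkklkl$ll
  rot[3] = kklkl$lll
  rot[4] = klkl$lllk
  rot[5] = lkl$lllkk
  rot[6] = kl$lllkkl
  rot[7] = l$lllkklk
  rot[8] = $lllkklkl
Sorted (with $ < everything):
  sorted[0] = $lllkklkl  (last char: 'l')
  sorted[1] = kklkl$lll  (last char: 'l')
  sorted[2] = kl$lllkkl  (last char: 'l')
  sorted[3] = klkl$lllk  (last char: 'k')
  sorted[4] = l$lllkklk  (last char: 'k')
  sorted[5] = lkklkl$ll  (last char: 'l')
  sorted[6] = lkl$lllkk  (last char: 'k')
  sorted[7] = llkklkl$l  (last char: 'l')
  sorted[8] = lllkklkl$  (last char: '$')
Last column: lllkklkl$
Original string S is at sorted index 8

Answer: lllkklkl$
8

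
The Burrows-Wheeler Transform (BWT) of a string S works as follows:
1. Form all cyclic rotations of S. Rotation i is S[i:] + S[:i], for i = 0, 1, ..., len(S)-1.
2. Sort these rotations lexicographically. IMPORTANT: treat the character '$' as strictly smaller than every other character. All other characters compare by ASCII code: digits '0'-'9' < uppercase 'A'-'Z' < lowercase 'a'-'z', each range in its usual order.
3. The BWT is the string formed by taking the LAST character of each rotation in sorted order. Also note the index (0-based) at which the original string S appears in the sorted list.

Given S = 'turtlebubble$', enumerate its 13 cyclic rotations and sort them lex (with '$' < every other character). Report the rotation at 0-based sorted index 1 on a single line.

All 13 rotations (rotation i = S[i:]+S[:i]):
  rot[0] = turtlebubble$
  rot[1] = urtlebubble$t
  rot[2] = rtlebubble$tu
  rot[3] = tlebubble$tur
  rot[4] = lebubble$turt
  rot[5] = ebubble$turtl
  rot[6] = bubble$turtle
  rot[7] = ubble$turtleb
  rot[8] = bble$turtlebu
  rot[9] = ble$turtlebub
  rot[10] = le$turtlebubb
  rot[11] = e$turtlebubbl
  rot[12] = $turtlebubble
Sorted (with $ < everything):
  sorted[0] = $turtlebubble
  sorted[1] = bble$turtlebu
  sorted[2] = ble$turtlebub
  sorted[3] = bubble$turtle
  sorted[4] = e$turtlebubbl
  sorted[5] = ebubble$turtl
  sorted[6] = le$turtlebubb
  sorted[7] = lebubble$turt
  sorted[8] = rtlebubble$tu
  sorted[9] = tlebubble$tur
  sorted[10] = turtlebubble$
  sorted[11] = ubble$turtleb
  sorted[12] = urtlebubble$t
sorted[1] = bble$turtlebu

Answer: bble$turtlebu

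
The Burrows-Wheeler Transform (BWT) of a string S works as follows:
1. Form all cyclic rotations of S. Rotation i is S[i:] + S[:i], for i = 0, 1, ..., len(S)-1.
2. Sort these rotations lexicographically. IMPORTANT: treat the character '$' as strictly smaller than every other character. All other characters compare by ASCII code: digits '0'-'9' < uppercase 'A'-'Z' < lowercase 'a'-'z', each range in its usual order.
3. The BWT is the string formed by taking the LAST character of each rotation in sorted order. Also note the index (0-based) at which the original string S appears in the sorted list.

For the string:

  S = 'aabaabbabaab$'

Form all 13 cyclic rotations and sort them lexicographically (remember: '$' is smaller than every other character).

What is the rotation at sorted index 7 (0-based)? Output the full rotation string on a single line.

All 13 rotations (rotation i = S[i:]+S[:i]):
  rot[0] = aabaabbabaab$
  rot[1] = abaabbabaab$a
  rot[2] = baabbabaab$aa
  rot[3] = aabbabaab$aab
  rot[4] = abbabaab$aaba
  rot[5] = bbabaab$aabaa
  rot[6] = babaab$aabaab
  rot[7] = abaab$aabaabb
  rot[8] = baab$aabaabba
  rot[9] = aab$aabaabbab
  rot[10] = ab$aabaabbaba
  rot[11] = b$aabaabbabaa
  rot[12] = $aabaabbabaab
Sorted (with $ < everything):
  sorted[0] = $aabaabbabaab
  sorted[1] = aab$aabaabbab
  sorted[2] = aabaabbabaab$
  sorted[3] = aabbabaab$aab
  sorted[4] = ab$aabaabbaba
  sorted[5] = abaab$aabaabb
  sorted[6] = abaabbabaab$a
  sorted[7] = abbabaab$aaba
  sorted[8] = b$aabaabbabaa
  sorted[9] = baab$aabaabba
  sorted[10] = baabbabaab$aa
  sorted[11] = babaab$aabaab
  sorted[12] = bbabaab$aabaa
sorted[7] = abbabaab$aaba

Answer: abbabaab$aaba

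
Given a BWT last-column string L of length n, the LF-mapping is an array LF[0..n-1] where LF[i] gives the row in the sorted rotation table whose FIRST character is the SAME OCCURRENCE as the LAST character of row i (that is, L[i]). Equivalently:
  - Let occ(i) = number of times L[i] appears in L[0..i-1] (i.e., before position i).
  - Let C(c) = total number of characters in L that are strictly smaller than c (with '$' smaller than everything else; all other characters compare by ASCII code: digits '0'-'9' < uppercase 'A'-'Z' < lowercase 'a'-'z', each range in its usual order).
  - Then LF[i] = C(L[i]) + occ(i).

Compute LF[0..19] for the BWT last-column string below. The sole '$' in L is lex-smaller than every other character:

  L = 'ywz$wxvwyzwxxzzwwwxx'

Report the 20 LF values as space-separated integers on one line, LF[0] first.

Answer: 14 2 16 0 3 9 1 4 15 17 5 10 11 18 19 6 7 8 12 13

Derivation:
Char counts: '$':1, 'v':1, 'w':7, 'x':5, 'y':2, 'z':4
C (first-col start): C('$')=0, C('v')=1, C('w')=2, C('x')=9, C('y')=14, C('z')=16
L[0]='y': occ=0, LF[0]=C('y')+0=14+0=14
L[1]='w': occ=0, LF[1]=C('w')+0=2+0=2
L[2]='z': occ=0, LF[2]=C('z')+0=16+0=16
L[3]='$': occ=0, LF[3]=C('$')+0=0+0=0
L[4]='w': occ=1, LF[4]=C('w')+1=2+1=3
L[5]='x': occ=0, LF[5]=C('x')+0=9+0=9
L[6]='v': occ=0, LF[6]=C('v')+0=1+0=1
L[7]='w': occ=2, LF[7]=C('w')+2=2+2=4
L[8]='y': occ=1, LF[8]=C('y')+1=14+1=15
L[9]='z': occ=1, LF[9]=C('z')+1=16+1=17
L[10]='w': occ=3, LF[10]=C('w')+3=2+3=5
L[11]='x': occ=1, LF[11]=C('x')+1=9+1=10
L[12]='x': occ=2, LF[12]=C('x')+2=9+2=11
L[13]='z': occ=2, LF[13]=C('z')+2=16+2=18
L[14]='z': occ=3, LF[14]=C('z')+3=16+3=19
L[15]='w': occ=4, LF[15]=C('w')+4=2+4=6
L[16]='w': occ=5, LF[16]=C('w')+5=2+5=7
L[17]='w': occ=6, LF[17]=C('w')+6=2+6=8
L[18]='x': occ=3, LF[18]=C('x')+3=9+3=12
L[19]='x': occ=4, LF[19]=C('x')+4=9+4=13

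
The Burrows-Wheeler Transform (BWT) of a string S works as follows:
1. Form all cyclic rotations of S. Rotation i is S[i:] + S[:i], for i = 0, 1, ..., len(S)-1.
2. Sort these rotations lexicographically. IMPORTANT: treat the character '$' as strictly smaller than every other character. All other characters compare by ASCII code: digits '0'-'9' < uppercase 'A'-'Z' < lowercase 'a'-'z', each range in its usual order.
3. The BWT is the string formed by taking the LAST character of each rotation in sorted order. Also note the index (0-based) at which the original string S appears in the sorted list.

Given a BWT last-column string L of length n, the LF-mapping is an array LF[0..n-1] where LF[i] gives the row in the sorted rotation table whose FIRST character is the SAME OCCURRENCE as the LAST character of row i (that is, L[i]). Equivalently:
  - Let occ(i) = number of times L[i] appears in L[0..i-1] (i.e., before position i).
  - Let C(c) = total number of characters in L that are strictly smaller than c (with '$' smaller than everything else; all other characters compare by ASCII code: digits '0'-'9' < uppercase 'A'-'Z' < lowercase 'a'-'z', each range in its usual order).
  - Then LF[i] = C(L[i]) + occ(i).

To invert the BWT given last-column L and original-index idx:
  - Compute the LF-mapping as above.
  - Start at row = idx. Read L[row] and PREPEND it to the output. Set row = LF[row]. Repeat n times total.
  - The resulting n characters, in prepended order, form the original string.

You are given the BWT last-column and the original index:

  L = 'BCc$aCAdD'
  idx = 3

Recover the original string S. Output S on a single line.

Answer: CAaCDdcB$

Derivation:
LF mapping: 2 3 7 0 6 4 1 8 5
Walk LF starting at row 3, prepending L[row]:
  step 1: row=3, L[3]='$', prepend. Next row=LF[3]=0
  step 2: row=0, L[0]='B', prepend. Next row=LF[0]=2
  step 3: row=2, L[2]='c', prepend. Next row=LF[2]=7
  step 4: row=7, L[7]='d', prepend. Next row=LF[7]=8
  step 5: row=8, L[8]='D', prepend. Next row=LF[8]=5
  step 6: row=5, L[5]='C', prepend. Next row=LF[5]=4
  step 7: row=4, L[4]='a', prepend. Next row=LF[4]=6
  step 8: row=6, L[6]='A', prepend. Next row=LF[6]=1
  step 9: row=1, L[1]='C', prepend. Next row=LF[1]=3
Reversed output: CAaCDdcB$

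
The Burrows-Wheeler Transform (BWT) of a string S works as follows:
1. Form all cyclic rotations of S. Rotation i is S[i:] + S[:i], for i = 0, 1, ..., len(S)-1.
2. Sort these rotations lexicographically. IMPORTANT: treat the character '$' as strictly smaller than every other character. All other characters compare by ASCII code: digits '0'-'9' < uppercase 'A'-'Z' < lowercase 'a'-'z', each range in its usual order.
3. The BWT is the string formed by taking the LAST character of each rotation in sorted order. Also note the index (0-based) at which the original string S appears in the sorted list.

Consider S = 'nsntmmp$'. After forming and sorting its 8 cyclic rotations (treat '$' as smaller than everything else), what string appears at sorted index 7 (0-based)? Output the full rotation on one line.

All 8 rotations (rotation i = S[i:]+S[:i]):
  rot[0] = nsntmmp$
  rot[1] = sntmmp$n
  rot[2] = ntmmp$ns
  rot[3] = tmmp$nsn
  rot[4] = mmp$nsnt
  rot[5] = mp$nsntm
  rot[6] = p$nsntmm
  rot[7] = $nsntmmp
Sorted (with $ < everything):
  sorted[0] = $nsntmmp
  sorted[1] = mmp$nsnt
  sorted[2] = mp$nsntm
  sorted[3] = nsntmmp$
  sorted[4] = ntmmp$ns
  sorted[5] = p$nsntmm
  sorted[6] = sntmmp$n
  sorted[7] = tmmp$nsn
sorted[7] = tmmp$nsn

Answer: tmmp$nsn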